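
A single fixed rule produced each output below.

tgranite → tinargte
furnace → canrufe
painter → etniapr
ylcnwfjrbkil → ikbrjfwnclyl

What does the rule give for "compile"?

lipmoce

Looking at the pairs, the operation is to reverse the string, then move the first character to the end.
Doing the same to "compile": "lipmoce".
(Check on "ylcnwfjrbkil": → "likbrjfwncly" → "ikbrjfwnclyl" ✓)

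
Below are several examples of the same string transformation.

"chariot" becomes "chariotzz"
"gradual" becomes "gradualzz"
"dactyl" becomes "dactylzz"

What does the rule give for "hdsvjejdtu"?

hdsvjejdtuzz

The pattern: append "zz".
Applying that to "hdsvjejdtu" gives "hdsvjejdtuzz".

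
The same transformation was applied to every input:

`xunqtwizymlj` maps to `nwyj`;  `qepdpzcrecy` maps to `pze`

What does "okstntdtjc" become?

Looking at the pairs, the operation is to keep one character in every 3, starting at position 3 (positions 3rd, 6th, 9th, ...).
For "okstntdtjc" the result is "stj".

stj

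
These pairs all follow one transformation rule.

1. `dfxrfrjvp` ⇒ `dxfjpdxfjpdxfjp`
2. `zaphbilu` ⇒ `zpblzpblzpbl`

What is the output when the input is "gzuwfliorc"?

gufirgufirgufir

In each case the input is transformed by: keep every other character starting from the first (positions 1st, 3rd, 5th, ...), then write the whole string 3 times in a row.
Working it through for "gzuwfliorc": intermediate "gufir", final "gufirgufirgufir".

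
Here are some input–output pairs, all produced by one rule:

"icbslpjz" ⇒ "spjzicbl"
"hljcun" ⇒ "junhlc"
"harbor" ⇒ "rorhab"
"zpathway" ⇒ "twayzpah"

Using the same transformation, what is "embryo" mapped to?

byoemr

The pattern: swap the front and back halves of the string, then swap the first and last characters.
Applying both steps to "embryo": "ryoemb", then "byoemr".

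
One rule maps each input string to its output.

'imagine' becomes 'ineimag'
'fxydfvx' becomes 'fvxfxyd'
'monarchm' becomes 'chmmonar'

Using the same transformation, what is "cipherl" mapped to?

Each output is the input with this applied: move the last 3 characters to the front (rotate right by 3).
"cipherl" → "erlciph".

erlciph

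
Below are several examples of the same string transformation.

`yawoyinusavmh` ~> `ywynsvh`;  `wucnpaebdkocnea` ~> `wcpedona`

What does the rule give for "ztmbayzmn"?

zmazn

Looking at the pairs, the operation is to keep every other character starting from the first (positions 1st, 3rd, 5th, ...).
So "ztmbayzmn" becomes "zmazn".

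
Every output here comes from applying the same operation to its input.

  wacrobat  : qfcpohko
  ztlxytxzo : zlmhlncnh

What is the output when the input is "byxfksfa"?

ltygtopm

The rule is to move the first 2 characters to the end (rotate left by 2), then shift every letter 12 places backward in the alphabet (wrapping around).
Applying both steps to "byxfksfa": "xfksfaby", then "ltygtopm".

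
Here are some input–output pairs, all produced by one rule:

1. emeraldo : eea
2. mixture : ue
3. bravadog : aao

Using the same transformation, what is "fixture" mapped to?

The transformation: keep every other character starting from the first (positions 1st, 3rd, 5th, ...), then keep only the vowels.
Starting from "fixture": after the first operation, "fxue"; after the second, "ue".

ue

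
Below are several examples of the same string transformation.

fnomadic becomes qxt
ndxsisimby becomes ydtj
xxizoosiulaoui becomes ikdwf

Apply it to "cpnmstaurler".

The pattern: keep one character in every 3, starting at position 1 (positions 1st, 4th, 7th, ...), then shift every letter 11 places forward in the alphabet (wrapping around).
Applying both steps to "cpnmstaurler": "cmal", then "nxlw".

nxlw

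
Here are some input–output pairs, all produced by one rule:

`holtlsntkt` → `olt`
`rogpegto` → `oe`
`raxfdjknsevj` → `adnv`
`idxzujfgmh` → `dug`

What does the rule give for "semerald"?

er

The rule is to delete the last character, then keep one character in every 3, starting at position 2 (positions 2nd, 5th, 8th, ...).
So "semerald" becomes "er".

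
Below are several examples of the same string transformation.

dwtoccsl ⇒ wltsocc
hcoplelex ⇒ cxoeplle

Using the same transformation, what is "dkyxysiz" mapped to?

kzyixsy

The rule is to delete the first character, then take characters alternately from the front and the back (1st, last, 2nd, 2nd-last, ...).
Starting from "dkyxysiz": after the first operation, "kyxysiz"; after the second, "kzyixsy".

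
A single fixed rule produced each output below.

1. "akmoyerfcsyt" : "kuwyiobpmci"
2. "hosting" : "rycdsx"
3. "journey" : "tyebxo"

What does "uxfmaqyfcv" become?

Rule — delete the last character, then shift every letter 10 places forward in the alphabet (wrapping around).
Applying both steps to "uxfmaqyfcv": "uxfmaqyfc", then "ehpwkaipm".
(Check on "hosting": → "hostin" → "rycdsx" ✓)

ehpwkaipm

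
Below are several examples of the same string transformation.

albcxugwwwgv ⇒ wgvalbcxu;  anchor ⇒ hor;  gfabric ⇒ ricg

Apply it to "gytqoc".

qoc

The pattern: move the last 3 characters to the front (rotate right by 3), then delete the last 3 characters.
Working it through for "gytqoc": intermediate "qocgyt", final "qoc".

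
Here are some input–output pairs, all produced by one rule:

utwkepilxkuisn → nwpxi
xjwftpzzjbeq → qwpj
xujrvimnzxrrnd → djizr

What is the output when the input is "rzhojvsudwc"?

The pattern: move the last 2 characters to the front (rotate right by 2), then keep one character in every 3, starting at position 2 (positions 2nd, 5th, 8th, ...).
Applying both steps to "rzhojvsudwc": "wcrzhojvsud", then "chvd".

chvd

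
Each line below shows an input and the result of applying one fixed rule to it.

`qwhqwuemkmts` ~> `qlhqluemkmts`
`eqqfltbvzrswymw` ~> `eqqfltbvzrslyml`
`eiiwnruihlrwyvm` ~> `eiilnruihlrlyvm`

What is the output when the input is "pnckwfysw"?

Each output is the input with this applied: replace every "w" with "l".
So "pnckwfysw" becomes "pncklfysl".

pncklfysl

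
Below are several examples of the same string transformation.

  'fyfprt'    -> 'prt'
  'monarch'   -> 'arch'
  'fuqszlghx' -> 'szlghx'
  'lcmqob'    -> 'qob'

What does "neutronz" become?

tronz

The pattern: delete the first 3 characters.
So "neutronz" becomes "tronz".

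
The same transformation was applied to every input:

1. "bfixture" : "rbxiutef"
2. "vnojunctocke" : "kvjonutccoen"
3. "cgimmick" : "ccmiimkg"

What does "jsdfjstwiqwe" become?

The transformation: swap each adjacent pair of characters (1↔2, 3↔4, ...), then swap the first and last characters.
Applying both steps to "jsdfjstwiqwe": "sjfdsjwtqiew", then "wjfdsjwtqies".

wjfdsjwtqies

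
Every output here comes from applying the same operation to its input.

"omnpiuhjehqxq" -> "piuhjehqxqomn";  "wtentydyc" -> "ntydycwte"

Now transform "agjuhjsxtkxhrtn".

uhjsxtkxhrtnagj

The transformation: move the first 3 characters to the end (rotate left by 3).
So "agjuhjsxtkxhrtn" becomes "uhjsxtkxhrtnagj".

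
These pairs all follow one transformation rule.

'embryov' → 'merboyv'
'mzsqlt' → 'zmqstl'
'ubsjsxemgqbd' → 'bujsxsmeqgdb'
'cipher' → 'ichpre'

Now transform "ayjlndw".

yaljdnw

Looking at the pairs, the operation is to swap each adjacent pair of characters (1↔2, 3↔4, ...).
"ayjlndw" → "yaljdnw".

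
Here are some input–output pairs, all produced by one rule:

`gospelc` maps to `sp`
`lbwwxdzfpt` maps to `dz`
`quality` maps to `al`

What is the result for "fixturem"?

tu

Looking at the pairs, the operation is to delete the last 3 characters, then keep only the last 2 characters.
Working it through for "fixturem": intermediate "fixtu", final "tu".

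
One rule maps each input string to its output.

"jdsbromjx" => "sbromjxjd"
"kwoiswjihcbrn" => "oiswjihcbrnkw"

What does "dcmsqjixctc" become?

msqjixctcdc

Looking at the pairs, the operation is to move the first 2 characters to the end (rotate left by 2).
So "dcmsqjixctc" becomes "msqjixctcdc".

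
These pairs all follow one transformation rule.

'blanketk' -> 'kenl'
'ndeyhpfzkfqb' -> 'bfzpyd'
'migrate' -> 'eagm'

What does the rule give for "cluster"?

rtuc

The rule is to reverse the string, then keep every other character starting from the first (positions 1st, 3rd, 5th, ...).
Applying both steps to "cluster": "retsulc", then "rtuc".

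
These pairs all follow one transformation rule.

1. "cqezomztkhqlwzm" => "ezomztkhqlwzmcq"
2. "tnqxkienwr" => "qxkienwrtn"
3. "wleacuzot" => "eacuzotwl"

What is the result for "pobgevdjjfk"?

Each output is the input with this applied: move the first 2 characters to the end (rotate left by 2).
For "pobgevdjjfk" the result is "bgevdjjfkpo".

bgevdjjfkpo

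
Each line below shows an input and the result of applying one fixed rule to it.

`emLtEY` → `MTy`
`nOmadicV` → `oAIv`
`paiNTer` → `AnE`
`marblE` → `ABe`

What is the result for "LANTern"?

Looking at the pairs, the operation is to keep every other character starting from the second (positions 2nd, 4th, 6th, ...), then flip the case of every letter.
Applying both steps to "LANTern": "ATr", then "atR".

atR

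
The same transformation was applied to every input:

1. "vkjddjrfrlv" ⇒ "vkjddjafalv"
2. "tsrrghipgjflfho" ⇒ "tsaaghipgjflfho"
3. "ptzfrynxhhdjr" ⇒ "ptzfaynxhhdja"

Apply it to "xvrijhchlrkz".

The transformation: replace every "r" with "a".
Doing the same to "xvrijhchlrkz": "xvaijhchlakz".

xvaijhchlakz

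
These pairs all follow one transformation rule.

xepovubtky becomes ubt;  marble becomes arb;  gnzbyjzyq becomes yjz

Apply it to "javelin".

Rule — move the last 2 characters to the front (rotate right by 2), then keep only the last 3 characters.
Working it through for "javelin": intermediate "injavel", final "vel".

vel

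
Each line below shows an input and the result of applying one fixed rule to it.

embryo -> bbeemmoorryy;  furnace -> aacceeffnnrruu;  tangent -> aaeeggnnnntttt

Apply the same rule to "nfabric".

aabbccffiinnrr

The pattern: sort the characters into alphabetical order, then double every character.
Applying both steps to "nfabric": "abcfinr", then "aabbccffiinnrr".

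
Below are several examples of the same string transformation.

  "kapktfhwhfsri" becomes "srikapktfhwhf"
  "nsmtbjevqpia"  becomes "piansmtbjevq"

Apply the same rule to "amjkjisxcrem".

Looking at the pairs, the operation is to move the last 3 characters to the front (rotate right by 3).
"amjkjisxcrem" → "remamjkjisxc".

remamjkjisxc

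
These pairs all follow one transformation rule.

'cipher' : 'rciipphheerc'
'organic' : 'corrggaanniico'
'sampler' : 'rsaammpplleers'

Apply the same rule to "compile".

ecoommppiillec

The pattern: double every character, then swap the first and last characters.
Starting from "compile": after the first operation, "ccoommppiillee"; after the second, "ecoommppiillec".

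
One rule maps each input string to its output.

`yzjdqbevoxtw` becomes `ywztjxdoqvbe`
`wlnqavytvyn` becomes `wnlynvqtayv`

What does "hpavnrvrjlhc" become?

The rule is to take characters alternately from the front and the back (1st, last, 2nd, 2nd-last, ...).
So "hpavnrvrjlhc" becomes "hcphalvjnrrv".

hcphalvjnrrv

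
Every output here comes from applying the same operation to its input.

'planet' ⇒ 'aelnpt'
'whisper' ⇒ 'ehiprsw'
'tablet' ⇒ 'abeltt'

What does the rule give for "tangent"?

aegnntt

Each output is the input with this applied: sort the characters into alphabetical order.
For "tangent" the result is "aegnntt".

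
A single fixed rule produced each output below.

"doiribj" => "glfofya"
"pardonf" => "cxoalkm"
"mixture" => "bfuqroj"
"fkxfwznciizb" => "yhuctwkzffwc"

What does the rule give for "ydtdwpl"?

iaqatmv

Rule — shift every letter 3 places backward in the alphabet (wrapping around), then swap the first and last characters.
Starting from "ydtdwpl": after the first operation, "vaqatmi"; after the second, "iaqatmv".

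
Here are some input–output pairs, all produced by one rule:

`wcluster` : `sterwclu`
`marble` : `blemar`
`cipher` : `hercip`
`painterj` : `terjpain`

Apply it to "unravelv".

velvunra

The transformation: swap the front and back halves of the string.
On "unravelv" that produces "velvunra".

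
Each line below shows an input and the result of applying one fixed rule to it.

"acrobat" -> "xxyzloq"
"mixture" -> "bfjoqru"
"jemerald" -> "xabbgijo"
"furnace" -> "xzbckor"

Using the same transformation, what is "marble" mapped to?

xybijo

In each case the input is transformed by: sort the characters into alphabetical order, then shift every letter 3 places backward in the alphabet (wrapping around).
"marble" → "abelmr" → "xybijo".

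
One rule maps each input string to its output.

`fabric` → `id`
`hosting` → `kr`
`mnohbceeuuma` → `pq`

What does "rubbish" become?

What's happening: shift every letter 3 places forward in the alphabet (wrapping around), then keep only the first 2 characters.
Starting from "rubbish": after the first operation, "uxeelvk"; after the second, "ux".

ux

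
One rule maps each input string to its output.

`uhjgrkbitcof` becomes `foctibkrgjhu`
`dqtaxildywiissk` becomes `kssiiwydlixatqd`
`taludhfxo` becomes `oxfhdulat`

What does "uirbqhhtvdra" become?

ardvthhqbriu

Each output is the input with this applied: reverse the string.
On "uirbqhhtvdra" that produces "ardvthhqbriu".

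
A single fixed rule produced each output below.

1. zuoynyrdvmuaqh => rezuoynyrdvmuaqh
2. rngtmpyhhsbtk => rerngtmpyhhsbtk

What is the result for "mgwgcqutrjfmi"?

remgwgcqutrjfmi

The transformation: prepend "re".
So "mgwgcqutrjfmi" becomes "remgwgcqutrjfmi".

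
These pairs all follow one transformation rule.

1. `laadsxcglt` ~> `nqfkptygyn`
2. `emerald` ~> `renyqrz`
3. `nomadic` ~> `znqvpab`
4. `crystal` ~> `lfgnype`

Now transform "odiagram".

Each output is the input with this applied: move the first 2 characters to the end (rotate left by 2), then shift every letter 13 places forward in the alphabet (wrapping around) — i.e. ROT13.
On "odiagram" that produces "vntenzbq".

vntenzbq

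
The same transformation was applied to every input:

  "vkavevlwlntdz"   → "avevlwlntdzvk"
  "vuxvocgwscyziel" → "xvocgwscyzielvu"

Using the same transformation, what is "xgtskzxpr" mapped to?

tskzxprxg

Each output is the input with this applied: move the first 2 characters to the end (rotate left by 2).
"xgtskzxpr" → "tskzxprxg".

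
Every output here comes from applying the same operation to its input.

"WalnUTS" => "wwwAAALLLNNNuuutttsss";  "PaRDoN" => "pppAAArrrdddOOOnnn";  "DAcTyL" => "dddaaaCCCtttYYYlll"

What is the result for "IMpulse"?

The transformation: repeat every character 3 times, then flip the case of every letter.
"IMpulse" → "IIIMMMpppuuulllssseee" → "iiimmmPPPUUULLLSSSEEE".
(Check on "WalnUTS": → "WWWaaalllnnnUUUTTTSSS" → "wwwAAALLLNNNuuutttsss" ✓)

iiimmmPPPUUULLLSSSEEE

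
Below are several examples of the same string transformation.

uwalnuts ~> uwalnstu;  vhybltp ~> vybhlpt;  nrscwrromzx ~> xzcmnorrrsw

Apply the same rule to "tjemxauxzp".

What's happening: sort the characters into alphabetical order, then move the last 2 characters to the front (rotate right by 2).
For "tjemxauxzp", step one produces "aejmptuxxz"; step two turns that into "xzaejmptux".

xzaejmptux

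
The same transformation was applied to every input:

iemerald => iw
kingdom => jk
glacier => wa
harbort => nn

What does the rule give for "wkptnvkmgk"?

lrc

Rule — keep one character in every 3, starting at position 3 (positions 3rd, 6th, 9th, ...), then shift every letter 4 places backward in the alphabet (wrapping around).
So "wkptnvkmgk" becomes "lrc".
(Check on "kingdom": → "no" → "jk" ✓)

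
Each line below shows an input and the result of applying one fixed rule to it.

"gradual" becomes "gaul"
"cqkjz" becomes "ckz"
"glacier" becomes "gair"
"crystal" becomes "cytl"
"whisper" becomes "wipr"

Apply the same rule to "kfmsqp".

What's happening: keep every other character starting from the first (positions 1st, 3rd, 5th, ...).
For "kfmsqp" the result is "kmq".

kmq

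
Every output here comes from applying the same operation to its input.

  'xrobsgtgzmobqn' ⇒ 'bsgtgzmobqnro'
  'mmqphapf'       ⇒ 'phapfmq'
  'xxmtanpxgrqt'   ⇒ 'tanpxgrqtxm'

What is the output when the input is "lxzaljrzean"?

aljrzeanxz

The transformation: delete the first character, then move the first 2 characters to the end (rotate left by 2).
For "lxzaljrzean", step one produces "xzaljrzean"; step two turns that into "aljrzeanxz".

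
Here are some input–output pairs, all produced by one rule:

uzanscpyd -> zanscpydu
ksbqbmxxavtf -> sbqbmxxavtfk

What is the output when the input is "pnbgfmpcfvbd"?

nbgfmpcfvbdp

The rule is to move the first character to the end.
On "pnbgfmpcfvbd" that produces "nbgfmpcfvbdp".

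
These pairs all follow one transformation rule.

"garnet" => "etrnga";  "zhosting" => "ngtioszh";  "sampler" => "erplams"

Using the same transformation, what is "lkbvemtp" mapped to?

The transformation: reverse the string, then swap each adjacent pair of characters (1↔2, 3↔4, ...).
On "lkbvemtp": the first step gives "ptmevbkl", and the second then gives "tpembvlk".

tpembvlk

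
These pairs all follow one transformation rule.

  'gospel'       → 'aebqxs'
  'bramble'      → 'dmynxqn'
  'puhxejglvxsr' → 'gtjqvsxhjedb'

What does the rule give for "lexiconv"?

qjuoazhx

What's happening: move the first character to the end, then shift every letter 12 places forward in the alphabet (wrapping around).
On "lexiconv": the first step gives "exiconvl", and the second then gives "qjuoazhx".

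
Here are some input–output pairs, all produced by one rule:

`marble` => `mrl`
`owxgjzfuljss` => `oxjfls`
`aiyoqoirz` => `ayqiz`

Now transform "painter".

Each output is the input with this applied: keep every other character starting from the first (positions 1st, 3rd, 5th, ...).
For "painter" the result is "pitr".

pitr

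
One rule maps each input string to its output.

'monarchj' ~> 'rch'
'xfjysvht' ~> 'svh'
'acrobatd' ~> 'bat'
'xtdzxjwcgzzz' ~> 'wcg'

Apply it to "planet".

What's happening: swap the front and back halves of the string, then keep only the first 3 characters.
On "planet" that produces "net".

net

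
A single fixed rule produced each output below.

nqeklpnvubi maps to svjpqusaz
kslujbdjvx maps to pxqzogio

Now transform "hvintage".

Each output is the input with this applied: delete the last 2 characters, then shift every letter 5 places forward in the alphabet (wrapping around).
Starting from "hvintage": after the first operation, "hvinta"; after the second, "mansyf".

mansyf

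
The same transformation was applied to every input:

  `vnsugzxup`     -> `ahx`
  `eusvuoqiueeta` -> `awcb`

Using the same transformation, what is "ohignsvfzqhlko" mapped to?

Rule — keep one character in every 3, starting at position 3 (positions 3rd, 6th, 9th, ...), then shift every letter 8 places forward in the alphabet (wrapping around).
Applying that to "ohignsvfzqhlko" gives "qaht".

qaht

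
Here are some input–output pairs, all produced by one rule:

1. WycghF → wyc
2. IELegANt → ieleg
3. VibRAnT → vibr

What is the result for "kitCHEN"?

Looking at the pairs, the operation is to delete the last 3 characters, then convert every letter to lowercase.
Doing the same to "kitCHEN": "kitc".

kitc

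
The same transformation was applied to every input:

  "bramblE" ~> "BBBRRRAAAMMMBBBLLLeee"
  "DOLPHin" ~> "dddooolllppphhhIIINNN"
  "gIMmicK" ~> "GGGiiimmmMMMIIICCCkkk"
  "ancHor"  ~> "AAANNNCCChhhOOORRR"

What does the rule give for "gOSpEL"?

Each output is the input with this applied: repeat every character 3 times, then flip the case of every letter.
Working it through for "gOSpEL": intermediate "gggOOOSSSpppEEELLL", final "GGGooosssPPPeeelll".

GGGooosssPPPeeelll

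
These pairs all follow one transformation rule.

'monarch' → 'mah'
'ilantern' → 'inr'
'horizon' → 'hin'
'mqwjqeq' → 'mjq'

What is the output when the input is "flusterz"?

fsr

The pattern: keep one character in every 3, starting at position 1 (positions 1st, 4th, 7th, ...).
On "flusterz" that produces "fsr".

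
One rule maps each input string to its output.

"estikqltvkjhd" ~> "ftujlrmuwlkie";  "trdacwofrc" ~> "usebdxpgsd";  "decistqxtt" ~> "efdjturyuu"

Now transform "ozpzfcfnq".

Looking at the pairs, the operation is to shift every letter 1 place forward in the alphabet (wrapping around).
Applying that to "ozpzfcfnq" gives "paqagdgor".

paqagdgor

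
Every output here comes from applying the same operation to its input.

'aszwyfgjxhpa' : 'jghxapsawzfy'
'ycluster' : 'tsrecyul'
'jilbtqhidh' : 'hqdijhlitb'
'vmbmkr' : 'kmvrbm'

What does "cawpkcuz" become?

Each output is the input with this applied: swap the front and back halves of the string, then swap each adjacent pair of characters (1↔2, 3↔4, ...).
On "cawpkcuz": the first step gives "kcuzcawp", and the second then gives "ckzuacpw".

ckzuacpw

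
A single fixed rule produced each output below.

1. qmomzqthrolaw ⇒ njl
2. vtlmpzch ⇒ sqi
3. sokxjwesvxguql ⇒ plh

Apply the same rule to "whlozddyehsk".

The pattern: shift every letter 3 places backward in the alphabet (wrapping around), then keep only the first 3 characters.
Starting from "whlozddyehsk": after the first operation, "teilwaavbeph"; after the second, "tei".

tei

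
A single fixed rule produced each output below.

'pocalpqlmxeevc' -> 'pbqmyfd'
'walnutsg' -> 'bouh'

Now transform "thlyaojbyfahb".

izpcgi

The rule is to keep every other character starting from the second (positions 2nd, 4th, 6th, ...), then shift every letter 1 place forward in the alphabet (wrapping around).
Starting from "thlyaojbyfahb": after the first operation, "hyobfh"; after the second, "izpcgi".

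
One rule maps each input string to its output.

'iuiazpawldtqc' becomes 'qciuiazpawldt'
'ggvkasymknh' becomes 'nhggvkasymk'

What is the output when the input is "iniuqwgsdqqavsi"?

The transformation: move the last 2 characters to the front (rotate right by 2).
On "iniuqwgsdqqavsi" that produces "siiniuqwgsdqqav".

siiniuqwgsdqqav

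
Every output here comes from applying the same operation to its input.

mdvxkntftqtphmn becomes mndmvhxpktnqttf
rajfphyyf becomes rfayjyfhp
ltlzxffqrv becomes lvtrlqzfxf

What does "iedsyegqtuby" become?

iyebdustyqeg

Each output is the input with this applied: take characters alternately from the front and the back (1st, last, 2nd, 2nd-last, ...).
"iedsyegqtuby" → "iyebdustyqeg".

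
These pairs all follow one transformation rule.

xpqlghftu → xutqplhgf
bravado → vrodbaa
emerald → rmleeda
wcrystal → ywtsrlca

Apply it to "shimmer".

The pattern: sort the characters into reverse alphabetical order.
Applying that to "shimmer" gives "srmmihe".

srmmihe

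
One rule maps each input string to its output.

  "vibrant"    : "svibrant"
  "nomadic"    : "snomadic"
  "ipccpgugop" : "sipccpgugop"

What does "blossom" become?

sblossom

The rule is to prepend "s".
Applying that to "blossom" gives "sblossom".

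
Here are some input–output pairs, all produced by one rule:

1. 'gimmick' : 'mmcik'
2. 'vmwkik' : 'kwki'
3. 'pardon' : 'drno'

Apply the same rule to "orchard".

Looking at the pairs, the operation is to delete the first 2 characters, then swap each adjacent pair of characters (1↔2, 3↔4, ...).
For "orchard" the result is "hcrad".
(Check on "pardon": → "rdon" → "drno" ✓)

hcrad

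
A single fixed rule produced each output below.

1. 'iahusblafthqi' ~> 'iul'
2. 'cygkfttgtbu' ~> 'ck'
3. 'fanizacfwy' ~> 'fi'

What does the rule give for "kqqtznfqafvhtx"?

What's happening: keep one character in every 3, starting at position 1 (positions 1st, 4th, 7th, ...), then delete the last 2 characters.
"kqqtznfqafvhtx" → "ktfft" → "ktf".
(Check on "cygkfttgtbu": → "cktb" → "ck" ✓)

ktf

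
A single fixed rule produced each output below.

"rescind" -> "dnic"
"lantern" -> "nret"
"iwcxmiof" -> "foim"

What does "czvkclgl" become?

lglc

In each case the input is transformed by: reverse the string, then keep only the first 4 characters.
On "czvkclgl" that produces "lglc".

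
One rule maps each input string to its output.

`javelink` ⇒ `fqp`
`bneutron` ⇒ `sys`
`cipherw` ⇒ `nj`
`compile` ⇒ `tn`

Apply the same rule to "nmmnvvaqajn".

ravs

The transformation: keep one character in every 3, starting at position 2 (positions 2nd, 5th, 8th, ...), then shift every letter 5 places forward in the alphabet (wrapping around).
Starting from "nmmnvvaqajn": after the first operation, "mvqn"; after the second, "ravs".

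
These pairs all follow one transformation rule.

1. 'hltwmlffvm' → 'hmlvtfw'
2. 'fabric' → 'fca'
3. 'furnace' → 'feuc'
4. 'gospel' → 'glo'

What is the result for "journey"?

jyoe

Rule — take characters alternately from the front and the back (1st, last, 2nd, 2nd-last, ...), then delete the last 3 characters.
On "journey": the first step gives "jyoeunr", and the second then gives "jyoe".
(Check on "gospel": → "gloesp" → "glo" ✓)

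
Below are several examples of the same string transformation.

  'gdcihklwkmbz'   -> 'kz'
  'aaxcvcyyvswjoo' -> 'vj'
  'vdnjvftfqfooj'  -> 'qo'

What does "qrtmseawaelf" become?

af

The transformation: keep one character in every 3, starting at position 3 (positions 3rd, 6th, 9th, ...), then delete the first 2 characters.
"qrtmseawaelf" → "af".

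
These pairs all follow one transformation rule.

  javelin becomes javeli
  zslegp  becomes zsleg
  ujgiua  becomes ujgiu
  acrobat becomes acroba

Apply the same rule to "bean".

The rule is to delete the last character.
For "bean" the result is "bea".

bea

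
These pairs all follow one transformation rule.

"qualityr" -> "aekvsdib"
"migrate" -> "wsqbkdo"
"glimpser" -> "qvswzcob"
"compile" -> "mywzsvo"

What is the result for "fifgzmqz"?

pspqjwaj

Each output is the input with this applied: shift every letter 10 places forward in the alphabet (wrapping around).
Doing the same to "fifgzmqz": "pspqjwaj".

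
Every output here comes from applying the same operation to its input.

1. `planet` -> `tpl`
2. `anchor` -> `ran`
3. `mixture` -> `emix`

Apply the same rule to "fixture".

What's happening: move the last character to the front, then delete the last 3 characters.
So "fixture" becomes "efix".

efix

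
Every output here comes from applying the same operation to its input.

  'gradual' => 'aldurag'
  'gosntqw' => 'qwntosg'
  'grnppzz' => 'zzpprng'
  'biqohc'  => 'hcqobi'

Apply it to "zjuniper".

eripunzj

The rule is to reverse the string, then swap each adjacent pair of characters (1↔2, 3↔4, ...).
Working it through for "zjuniper": intermediate "repinujz", final "eripunzj".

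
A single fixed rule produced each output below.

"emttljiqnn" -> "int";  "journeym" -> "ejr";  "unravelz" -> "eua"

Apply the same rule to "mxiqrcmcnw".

The pattern: swap the front and back halves of the string, then keep one character in every 3, starting at position 2 (positions 2nd, 5th, 8th, ...).
For "mxiqrcmcnw", step one produces "cmcnwmxiqr"; step two turns that into "mwi".

mwi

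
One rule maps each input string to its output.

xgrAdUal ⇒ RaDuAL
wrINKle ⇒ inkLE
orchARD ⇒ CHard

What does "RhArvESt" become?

aRVesT

The transformation: delete the first 2 characters, then flip the case of every letter.
Working it through for "RhArvESt": intermediate "ArvESt", final "aRVesT".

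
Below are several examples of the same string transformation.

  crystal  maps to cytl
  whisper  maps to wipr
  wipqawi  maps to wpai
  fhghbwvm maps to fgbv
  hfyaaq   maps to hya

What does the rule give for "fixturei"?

The transformation: keep every other character starting from the first (positions 1st, 3rd, 5th, ...).
Applying that to "fixturei" gives "fxue".

fxue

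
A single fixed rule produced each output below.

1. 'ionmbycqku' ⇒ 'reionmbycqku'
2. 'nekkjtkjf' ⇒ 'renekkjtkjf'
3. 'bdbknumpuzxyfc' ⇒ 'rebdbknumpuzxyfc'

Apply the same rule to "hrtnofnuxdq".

rehrtnofnuxdq

Looking at the pairs, the operation is to prepend "re".
On "hrtnofnuxdq" that produces "rehrtnofnuxdq".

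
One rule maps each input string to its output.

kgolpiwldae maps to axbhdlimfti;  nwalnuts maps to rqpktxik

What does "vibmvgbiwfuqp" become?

The rule is to move the last 3 characters to the front (rotate right by 3), then shift every letter 3 places backward in the alphabet (wrapping around).
Working it through for "vibmvgbiwfuqp": intermediate "uqpvibmvgbiwf", final "rnmsfyjsdyftc".

rnmsfyjsdyftc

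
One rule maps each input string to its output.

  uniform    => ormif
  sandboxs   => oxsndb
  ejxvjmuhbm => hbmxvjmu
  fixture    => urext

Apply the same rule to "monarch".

What's happening: delete the first 2 characters, then move the last 3 characters to the front (rotate right by 3).
For "monarch", step one produces "narch"; step two turns that into "rchna".

rchna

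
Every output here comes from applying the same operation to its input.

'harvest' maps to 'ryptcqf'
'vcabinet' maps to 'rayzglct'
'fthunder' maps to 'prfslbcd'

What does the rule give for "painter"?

pyglrcn

The transformation: shift every letter 2 places backward in the alphabet (wrapping around), then swap the first and last characters.
On "painter": the first step gives "nyglrcp", and the second then gives "pyglrcn".
(Check on "fthunder": → "drfslbcp" → "prfslbcd" ✓)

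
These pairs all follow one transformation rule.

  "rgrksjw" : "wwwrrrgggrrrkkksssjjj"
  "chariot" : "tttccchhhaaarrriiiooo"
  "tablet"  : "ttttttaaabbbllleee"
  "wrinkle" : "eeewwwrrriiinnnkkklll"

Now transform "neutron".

nnnnnneeeuuutttrrrooo

The transformation: repeat every character 3 times, then move the last 3 characters to the front (rotate right by 3).
For "neutron", step one produces "nnneeeuuutttrrrooonnn"; step two turns that into "nnnnnneeeuuutttrrrooo".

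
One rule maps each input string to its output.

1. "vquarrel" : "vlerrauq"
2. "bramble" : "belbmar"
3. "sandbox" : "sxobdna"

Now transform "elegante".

Looking at the pairs, the operation is to reverse the string, then move the last character to the front.
"elegante" → "etnagele" → "eetnagel".

eetnagel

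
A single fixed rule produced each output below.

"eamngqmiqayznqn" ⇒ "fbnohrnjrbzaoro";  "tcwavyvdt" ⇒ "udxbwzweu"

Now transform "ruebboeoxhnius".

Each output is the input with this applied: shift every letter 1 place forward in the alphabet (wrapping around).
So "ruebboeoxhnius" becomes "svfccpfpyiojvt".

svfccpfpyiojvt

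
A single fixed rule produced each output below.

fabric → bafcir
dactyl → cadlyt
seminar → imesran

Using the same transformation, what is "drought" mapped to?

uordthg

In each case the input is transformed by: move the last 3 characters to the front (rotate right by 3), then reverse the string.
Applying both steps to "drought": "ghtdrou", then "uordthg".
(Check on "seminar": → "narsemi" → "imesran" ✓)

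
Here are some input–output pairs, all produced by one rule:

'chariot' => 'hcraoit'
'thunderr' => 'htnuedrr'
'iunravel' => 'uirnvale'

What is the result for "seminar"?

esimanr

The rule is to swap each adjacent pair of characters (1↔2, 3↔4, ...).
On "seminar" that produces "esimanr".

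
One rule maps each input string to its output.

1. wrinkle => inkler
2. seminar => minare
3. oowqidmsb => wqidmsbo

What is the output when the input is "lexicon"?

Each output is the input with this applied: delete the first character, then move the first character to the end.
On "lexicon": the first step gives "exicon", and the second then gives "xicone".

xicone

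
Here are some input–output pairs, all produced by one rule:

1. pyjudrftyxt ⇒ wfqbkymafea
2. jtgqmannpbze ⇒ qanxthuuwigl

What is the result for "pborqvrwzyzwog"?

wivyxcydgfgdvn

What's happening: shift every letter 7 places forward in the alphabet (wrapping around).
So "pborqvrwzyzwog" becomes "wivyxcydgfgdvn".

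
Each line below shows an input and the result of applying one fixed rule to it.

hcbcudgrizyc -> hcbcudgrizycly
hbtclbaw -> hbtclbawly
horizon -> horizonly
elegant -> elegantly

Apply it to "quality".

qualityly

Each output is the input with this applied: append "ly".
For "quality" the result is "qualityly".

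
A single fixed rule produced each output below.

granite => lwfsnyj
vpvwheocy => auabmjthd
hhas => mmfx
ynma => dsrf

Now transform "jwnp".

Rule — shift every letter 5 places forward in the alphabet (wrapping around).
So "jwnp" becomes "obsu".

obsu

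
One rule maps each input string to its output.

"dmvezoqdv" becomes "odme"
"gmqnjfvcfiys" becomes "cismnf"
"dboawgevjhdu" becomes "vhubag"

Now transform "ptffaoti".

oitf

The pattern: keep every other character starting from the second (positions 2nd, 4th, 6th, ...), then swap the front and back halves of the string.
For "ptffaoti", step one produces "tfoi"; step two turns that into "oitf".
(Check on "dmvezoqdv": → "meod" → "odme" ✓)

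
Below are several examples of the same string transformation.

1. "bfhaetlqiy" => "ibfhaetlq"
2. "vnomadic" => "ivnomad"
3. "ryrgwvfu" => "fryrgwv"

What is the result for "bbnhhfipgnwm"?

wbbnhhfipgn

The transformation: delete the last character, then move the last character to the front.
Applying both steps to "bbnhhfipgnwm": "bbnhhfipgnw", then "wbbnhhfipgn".
(Check on "vnomadic": → "vnomadi" → "ivnomad" ✓)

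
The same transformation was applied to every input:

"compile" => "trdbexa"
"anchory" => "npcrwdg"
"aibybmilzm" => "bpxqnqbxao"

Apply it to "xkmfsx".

The transformation: move the last character to the front, then shift every letter 11 places backward in the alphabet (wrapping around).
Doing the same to "xkmfsx": "mmzbuh".

mmzbuh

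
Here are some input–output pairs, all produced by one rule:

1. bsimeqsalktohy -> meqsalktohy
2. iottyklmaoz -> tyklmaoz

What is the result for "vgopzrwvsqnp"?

Looking at the pairs, the operation is to delete the first 3 characters.
Doing the same to "vgopzrwvsqnp": "pzrwvsqnp".

pzrwvsqnp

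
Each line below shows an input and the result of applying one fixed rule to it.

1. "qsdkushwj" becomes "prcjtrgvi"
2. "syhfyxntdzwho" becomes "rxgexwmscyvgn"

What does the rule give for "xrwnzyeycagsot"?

Rule — shift every letter 1 place backward in the alphabet (wrapping around).
For "xrwnzyeycagsot" the result is "wqvmyxdxbzfrns".

wqvmyxdxbzfrns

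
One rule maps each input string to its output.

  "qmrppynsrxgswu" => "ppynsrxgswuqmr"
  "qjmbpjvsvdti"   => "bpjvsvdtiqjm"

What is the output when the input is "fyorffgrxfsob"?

rffgrxfsobfyo

Looking at the pairs, the operation is to move the first 3 characters to the end (rotate left by 3).
For "fyorffgrxfsob" the result is "rffgrxfsobfyo".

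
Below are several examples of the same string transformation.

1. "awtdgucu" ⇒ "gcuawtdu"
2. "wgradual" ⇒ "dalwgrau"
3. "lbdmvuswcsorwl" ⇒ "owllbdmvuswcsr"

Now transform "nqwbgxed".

Rule — move the last 3 characters to the front (rotate right by 3), then swap the first and last characters.
"nqwbgxed" → "xednqwbg" → "gednqwbx".

gednqwbx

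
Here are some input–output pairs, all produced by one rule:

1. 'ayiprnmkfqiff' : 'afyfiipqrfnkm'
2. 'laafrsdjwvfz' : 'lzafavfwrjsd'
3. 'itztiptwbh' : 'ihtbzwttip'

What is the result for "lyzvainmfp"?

The pattern: take characters alternately from the front and the back (1st, last, 2nd, 2nd-last, ...).
On "lyzvainmfp" that produces "lpyfzmvnai".

lpyfzmvnai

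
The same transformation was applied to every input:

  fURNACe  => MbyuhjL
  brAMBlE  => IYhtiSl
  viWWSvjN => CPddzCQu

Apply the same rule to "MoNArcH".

Each output is the input with this applied: flip the case of every letter, then shift every letter 7 places forward in the alphabet (wrapping around).
Working it through for "MoNArcH": intermediate "mOnaRCh", final "tVuhYJo".

tVuhYJo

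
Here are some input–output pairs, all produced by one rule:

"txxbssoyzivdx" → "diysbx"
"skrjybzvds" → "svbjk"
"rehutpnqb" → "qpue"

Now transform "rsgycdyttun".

utdys

What's happening: keep every other character starting from the second (positions 2nd, 4th, 6th, ...), then reverse the string.
Working it through for "rsgycdyttun": intermediate "sydtu", final "utdys".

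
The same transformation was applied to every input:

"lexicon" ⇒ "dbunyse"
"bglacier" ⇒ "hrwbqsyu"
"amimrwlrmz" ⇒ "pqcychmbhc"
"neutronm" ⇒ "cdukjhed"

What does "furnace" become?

Looking at the pairs, the operation is to move the last character to the front, then shift every letter 10 places backward in the alphabet (wrapping around).
"furnace" → "efurnac" → "uvkhdqs".

uvkhdqs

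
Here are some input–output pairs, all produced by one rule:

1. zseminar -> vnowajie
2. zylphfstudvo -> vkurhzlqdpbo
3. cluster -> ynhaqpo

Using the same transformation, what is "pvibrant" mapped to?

Rule — shift every letter 4 places backward in the alphabet (wrapping around), then take characters alternately from the front and the back (1st, last, 2nd, 2nd-last, ...).
On "pvibrant": the first step gives "lrexnwjp", and the second then gives "lprjewxn".

lprjewxn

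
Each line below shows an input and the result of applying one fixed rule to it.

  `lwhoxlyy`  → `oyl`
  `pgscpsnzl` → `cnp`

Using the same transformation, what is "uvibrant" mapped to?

What's happening: keep one character in every 3, starting at position 1 (positions 1st, 4th, 7th, ...), then move the first character to the end.
Working it through for "uvibrant": intermediate "ubn", final "bnu".

bnu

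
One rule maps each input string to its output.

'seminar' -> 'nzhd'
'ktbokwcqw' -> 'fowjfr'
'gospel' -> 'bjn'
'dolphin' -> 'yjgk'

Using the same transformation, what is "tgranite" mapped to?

obmvi

The transformation: delete the last 3 characters, then shift every letter 5 places backward in the alphabet (wrapping around).
"tgranite" → "obmvi".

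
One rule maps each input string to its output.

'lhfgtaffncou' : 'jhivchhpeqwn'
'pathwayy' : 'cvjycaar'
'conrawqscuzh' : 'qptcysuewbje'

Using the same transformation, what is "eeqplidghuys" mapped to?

gsrnkfijwaug

Each output is the input with this applied: shift every letter 2 places forward in the alphabet (wrapping around), then move the first character to the end.
Working it through for "eeqplidghuys": intermediate "ggsrnkfijwau", final "gsrnkfijwaug".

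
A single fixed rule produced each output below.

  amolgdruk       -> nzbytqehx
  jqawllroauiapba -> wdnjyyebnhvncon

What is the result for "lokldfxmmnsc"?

ybxyqskzzafp

Each output is the input with this applied: shift every letter 13 places forward in the alphabet (wrapping around) — i.e. ROT13.
For "lokldfxmmnsc" the result is "ybxyqskzzafp".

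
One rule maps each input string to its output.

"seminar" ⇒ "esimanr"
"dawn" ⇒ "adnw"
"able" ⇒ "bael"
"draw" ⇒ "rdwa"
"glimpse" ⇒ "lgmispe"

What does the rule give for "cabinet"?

What's happening: swap each adjacent pair of characters (1↔2, 3↔4, ...).
On "cabinet" that produces "acibent".

acibent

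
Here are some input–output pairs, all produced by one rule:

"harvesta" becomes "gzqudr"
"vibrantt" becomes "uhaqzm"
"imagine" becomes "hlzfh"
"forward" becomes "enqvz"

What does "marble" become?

In each case the input is transformed by: delete the last 2 characters, then shift every letter 1 place backward in the alphabet (wrapping around).
Working it through for "marble": intermediate "marb", final "lzqa".

lzqa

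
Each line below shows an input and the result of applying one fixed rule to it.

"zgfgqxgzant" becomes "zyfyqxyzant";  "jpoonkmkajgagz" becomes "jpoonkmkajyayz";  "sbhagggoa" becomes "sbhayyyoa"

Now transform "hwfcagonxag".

hwfcayonxay

Looking at the pairs, the operation is to replace every "g" with "y".
Applying that to "hwfcagonxag" gives "hwfcayonxay".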